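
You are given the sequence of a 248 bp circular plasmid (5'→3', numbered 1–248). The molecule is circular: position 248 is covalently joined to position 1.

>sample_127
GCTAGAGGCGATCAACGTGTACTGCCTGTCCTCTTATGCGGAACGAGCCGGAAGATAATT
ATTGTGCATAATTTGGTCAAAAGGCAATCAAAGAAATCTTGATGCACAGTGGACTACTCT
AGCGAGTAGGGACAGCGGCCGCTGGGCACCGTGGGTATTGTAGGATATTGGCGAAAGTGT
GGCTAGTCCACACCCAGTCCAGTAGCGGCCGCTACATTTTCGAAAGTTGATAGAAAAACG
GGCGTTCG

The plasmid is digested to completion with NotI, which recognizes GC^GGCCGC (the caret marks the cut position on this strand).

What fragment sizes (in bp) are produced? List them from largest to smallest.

178, 70 bp

NotI sites (GCGGCCGC) start at positions 135, 205.
NotI cuts after base 2 of each site, so after positions 136, 206.
Circular molecule, 2 cuts → 2 fragments:
  137–206 → 70 bp
  207–248 then 1–136 → 42 + 136 = 178 bp
Sorted largest to smallest: 178, 70 bp.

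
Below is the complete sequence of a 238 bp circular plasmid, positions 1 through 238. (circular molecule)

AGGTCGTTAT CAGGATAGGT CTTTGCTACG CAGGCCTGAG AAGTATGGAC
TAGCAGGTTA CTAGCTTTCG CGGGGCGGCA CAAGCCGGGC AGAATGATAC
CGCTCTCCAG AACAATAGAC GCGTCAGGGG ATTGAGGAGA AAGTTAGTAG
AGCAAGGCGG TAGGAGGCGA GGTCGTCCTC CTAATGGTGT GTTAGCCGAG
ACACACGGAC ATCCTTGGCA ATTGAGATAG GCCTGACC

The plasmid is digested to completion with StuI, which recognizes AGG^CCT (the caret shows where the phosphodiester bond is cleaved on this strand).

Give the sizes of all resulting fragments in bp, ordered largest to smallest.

197, 41 bp

StuI sites (AGGCCT) start at positions 32, 229.
StuI cuts after base 3 of each site, so after positions 34, 231.
Circular molecule, 2 cuts → 2 fragments:
  35–231 → 197 bp
  232–238 then 1–34 → 7 + 34 = 41 bp
Sorted largest to smallest: 197, 41 bp.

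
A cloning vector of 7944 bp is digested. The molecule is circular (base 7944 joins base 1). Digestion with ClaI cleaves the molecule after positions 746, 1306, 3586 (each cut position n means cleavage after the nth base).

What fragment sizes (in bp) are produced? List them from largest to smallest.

Circular molecule, 3 cuts → 3 fragments:
  1306 − 746 = 560 bp
  3586 − 1306 = 2280 bp
  wrap: 7944 − 3586 + 746 = 5104 bp
Sorted largest to smallest: 5104, 2280, 560 bp.

5104, 2280, 560 bp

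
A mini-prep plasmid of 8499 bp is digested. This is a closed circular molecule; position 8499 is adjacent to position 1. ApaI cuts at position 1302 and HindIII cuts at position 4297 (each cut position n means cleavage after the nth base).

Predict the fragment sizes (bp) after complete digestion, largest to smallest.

Combined cut positions (sorted): 1302, 4297.
Circular molecule, 2 cuts → 2 fragments:
  4297 − 1302 = 2995 bp
  wrap: 8499 − 4297 + 1302 = 5504 bp
Sorted largest to smallest: 5504, 2995 bp.

5504, 2995 bp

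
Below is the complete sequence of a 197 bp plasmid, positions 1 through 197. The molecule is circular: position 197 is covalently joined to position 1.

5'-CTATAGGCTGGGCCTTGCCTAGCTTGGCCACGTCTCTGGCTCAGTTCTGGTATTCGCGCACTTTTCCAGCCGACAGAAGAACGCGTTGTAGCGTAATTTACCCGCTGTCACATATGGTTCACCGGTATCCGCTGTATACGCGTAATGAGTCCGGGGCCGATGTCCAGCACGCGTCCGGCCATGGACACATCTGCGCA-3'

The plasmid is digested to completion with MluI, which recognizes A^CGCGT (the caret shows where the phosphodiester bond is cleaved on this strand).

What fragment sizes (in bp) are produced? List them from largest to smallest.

MluI sites (ACGCGT) start at positions 81, 138, 169.
MluI cuts after the first base of each site, so after positions 81, 138, 169.
Circular molecule, 3 cuts → 3 fragments:
  82–138 → 57 bp
  139–169 → 31 bp
  170–197 then 1–81 → 28 + 81 = 109 bp
Sorted largest to smallest: 109, 57, 31 bp.

109, 57, 31 bp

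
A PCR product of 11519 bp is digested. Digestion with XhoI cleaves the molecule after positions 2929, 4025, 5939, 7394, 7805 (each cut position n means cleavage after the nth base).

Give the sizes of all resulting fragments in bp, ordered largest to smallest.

Linear molecule, 5 cuts → 6 fragments:
  2929 − 0 = 2929 bp
  4025 − 2929 = 1096 bp
  5939 − 4025 = 1914 bp
  7394 − 5939 = 1455 bp
  7805 − 7394 = 411 bp
  11519 − 7805 = 3714 bp
Sorted largest to smallest: 3714, 2929, 1914, 1455, 1096, 411 bp.

3714, 2929, 1914, 1455, 1096, 411 bp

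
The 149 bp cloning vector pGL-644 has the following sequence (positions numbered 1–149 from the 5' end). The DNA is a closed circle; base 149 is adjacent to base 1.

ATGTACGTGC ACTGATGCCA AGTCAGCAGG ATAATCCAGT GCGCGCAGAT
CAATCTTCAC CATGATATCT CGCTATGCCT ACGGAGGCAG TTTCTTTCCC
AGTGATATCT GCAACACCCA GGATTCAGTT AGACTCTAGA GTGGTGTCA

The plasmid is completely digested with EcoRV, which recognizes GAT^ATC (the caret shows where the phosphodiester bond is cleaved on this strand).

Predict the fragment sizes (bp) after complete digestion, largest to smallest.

109, 40 bp

EcoRV sites (GATATC) start at positions 64, 104.
EcoRV cuts after base 3 of each site, so after positions 66, 106.
Circular molecule, 2 cuts → 2 fragments:
  67–106 → 40 bp
  107–149 then 1–66 → 43 + 66 = 109 bp
Sorted largest to smallest: 109, 40 bp.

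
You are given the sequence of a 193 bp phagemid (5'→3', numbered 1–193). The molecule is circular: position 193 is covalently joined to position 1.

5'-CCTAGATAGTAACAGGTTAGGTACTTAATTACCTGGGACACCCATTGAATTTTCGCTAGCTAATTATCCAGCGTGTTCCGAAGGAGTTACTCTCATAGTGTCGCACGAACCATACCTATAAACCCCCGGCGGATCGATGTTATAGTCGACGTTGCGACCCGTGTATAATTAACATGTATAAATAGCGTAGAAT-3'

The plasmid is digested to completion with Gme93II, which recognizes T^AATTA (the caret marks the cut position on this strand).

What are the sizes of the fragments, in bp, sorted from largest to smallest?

105, 53, 35 bp

Gme93II sites (TAATTA) start at positions 26, 61, 166.
Gme93II cuts after the first base of each site, so after positions 26, 61, 166.
Circular molecule, 3 cuts → 3 fragments:
  27–61 → 35 bp
  62–166 → 105 bp
  167–193 then 1–26 → 27 + 26 = 53 bp
Sorted largest to smallest: 105, 53, 35 bp.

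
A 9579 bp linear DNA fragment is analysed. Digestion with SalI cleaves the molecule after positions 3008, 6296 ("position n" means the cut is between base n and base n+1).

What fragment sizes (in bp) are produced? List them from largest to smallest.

Linear molecule, 2 cuts → 3 fragments:
  3008 − 0 = 3008 bp
  6296 − 3008 = 3288 bp
  9579 − 6296 = 3283 bp
Sorted largest to smallest: 3288, 3283, 3008 bp.

3288, 3283, 3008 bp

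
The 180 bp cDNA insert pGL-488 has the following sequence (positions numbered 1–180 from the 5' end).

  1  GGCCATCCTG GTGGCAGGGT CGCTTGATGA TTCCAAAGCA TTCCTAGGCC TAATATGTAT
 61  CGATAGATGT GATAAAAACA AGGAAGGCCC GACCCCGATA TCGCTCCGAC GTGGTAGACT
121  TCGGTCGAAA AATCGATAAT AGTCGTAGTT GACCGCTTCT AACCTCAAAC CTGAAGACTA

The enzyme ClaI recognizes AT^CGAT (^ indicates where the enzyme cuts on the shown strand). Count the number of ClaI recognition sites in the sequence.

ATCGAT occurs starting at positions 59, 132.
ClaI cuts at 2 sites.

2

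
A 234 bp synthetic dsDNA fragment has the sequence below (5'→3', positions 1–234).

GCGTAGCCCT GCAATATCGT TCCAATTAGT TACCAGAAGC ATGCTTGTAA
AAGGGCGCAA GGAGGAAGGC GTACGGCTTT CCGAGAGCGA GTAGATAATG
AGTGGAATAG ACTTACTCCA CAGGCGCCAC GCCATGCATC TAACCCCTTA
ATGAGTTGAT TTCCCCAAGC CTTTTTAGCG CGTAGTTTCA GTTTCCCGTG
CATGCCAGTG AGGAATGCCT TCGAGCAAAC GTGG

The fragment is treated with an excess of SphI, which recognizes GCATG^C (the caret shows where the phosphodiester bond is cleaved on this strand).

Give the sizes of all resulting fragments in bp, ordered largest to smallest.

161, 43, 30 bp

SphI sites (GCATGC) start at positions 39, 200.
SphI cuts after base 5 of each site (before the last base), so after positions 43, 204.
Linear molecule, 2 cuts → 3 fragments:
  1–43 → 43 bp
  44–204 → 161 bp
  205–234 → 30 bp
Sorted largest to smallest: 161, 43, 30 bp.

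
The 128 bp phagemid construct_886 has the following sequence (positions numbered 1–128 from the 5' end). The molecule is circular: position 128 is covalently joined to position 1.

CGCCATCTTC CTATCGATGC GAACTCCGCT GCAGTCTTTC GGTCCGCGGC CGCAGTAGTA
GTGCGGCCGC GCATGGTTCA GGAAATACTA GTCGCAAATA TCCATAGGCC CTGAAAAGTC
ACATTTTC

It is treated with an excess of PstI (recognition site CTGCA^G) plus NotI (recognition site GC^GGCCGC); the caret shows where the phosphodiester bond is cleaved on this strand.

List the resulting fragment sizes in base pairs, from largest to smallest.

The PstI site (CTGCAG) starts at position 29.
PstI cuts after base 5 of each site (before the last base), so after position 33.
NotI sites (GCGGCCGC) start at positions 46, 63.
NotI cuts after base 2 of each site, so after positions 47, 64.
Combined cut positions: 33, 47, 64.
Circular molecule, 3 cuts → 3 fragments:
  34–47 → 14 bp
  48–64 → 17 bp
  65–128 then 1–33 → 64 + 33 = 97 bp
Sorted largest to smallest: 97, 17, 14 bp.

97, 17, 14 bp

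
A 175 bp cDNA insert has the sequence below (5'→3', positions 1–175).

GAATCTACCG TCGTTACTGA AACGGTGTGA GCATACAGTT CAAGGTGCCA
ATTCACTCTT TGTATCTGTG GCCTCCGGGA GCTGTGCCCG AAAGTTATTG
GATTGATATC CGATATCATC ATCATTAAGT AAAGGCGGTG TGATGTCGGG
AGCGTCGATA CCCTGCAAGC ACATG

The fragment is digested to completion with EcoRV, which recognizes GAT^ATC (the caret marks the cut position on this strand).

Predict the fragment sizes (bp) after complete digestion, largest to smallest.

107, 61, 7 bp

EcoRV sites (GATATC) start at positions 105, 112.
EcoRV cuts after base 3 of each site, so after positions 107, 114.
Linear molecule, 2 cuts → 3 fragments:
  1–107 → 107 bp
  108–114 → 7 bp
  115–175 → 61 bp
Sorted largest to smallest: 107, 61, 7 bp.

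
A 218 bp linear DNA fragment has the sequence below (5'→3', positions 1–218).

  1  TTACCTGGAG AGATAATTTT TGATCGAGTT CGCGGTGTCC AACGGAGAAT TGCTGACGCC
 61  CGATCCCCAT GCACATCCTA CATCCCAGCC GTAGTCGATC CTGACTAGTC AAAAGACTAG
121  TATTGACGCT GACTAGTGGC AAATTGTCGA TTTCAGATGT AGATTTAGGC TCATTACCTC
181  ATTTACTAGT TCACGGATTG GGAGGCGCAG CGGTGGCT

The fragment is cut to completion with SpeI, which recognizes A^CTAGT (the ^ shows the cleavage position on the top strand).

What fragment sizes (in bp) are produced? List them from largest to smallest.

104, 53, 33, 16, 12 bp

SpeI sites (ACTAGT) start at positions 104, 116, 132, 185.
SpeI cuts after the first base of each site, so after positions 104, 116, 132, 185.
Linear molecule, 4 cuts → 5 fragments:
  1–104 → 104 bp
  105–116 → 12 bp
  117–132 → 16 bp
  133–185 → 53 bp
  186–218 → 33 bp
Sorted largest to smallest: 104, 53, 33, 16, 12 bp.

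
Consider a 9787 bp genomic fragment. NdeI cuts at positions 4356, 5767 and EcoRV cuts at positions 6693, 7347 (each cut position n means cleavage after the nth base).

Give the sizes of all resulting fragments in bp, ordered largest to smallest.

4356, 2440, 1411, 926, 654 bp

Combined cut positions (sorted): 4356, 5767, 6693, 7347.
Linear molecule, 4 cuts → 5 fragments:
  4356 − 0 = 4356 bp
  5767 − 4356 = 1411 bp
  6693 − 5767 = 926 bp
  7347 − 6693 = 654 bp
  9787 − 7347 = 2440 bp
Sorted largest to smallest: 4356, 2440, 1411, 926, 654 bp.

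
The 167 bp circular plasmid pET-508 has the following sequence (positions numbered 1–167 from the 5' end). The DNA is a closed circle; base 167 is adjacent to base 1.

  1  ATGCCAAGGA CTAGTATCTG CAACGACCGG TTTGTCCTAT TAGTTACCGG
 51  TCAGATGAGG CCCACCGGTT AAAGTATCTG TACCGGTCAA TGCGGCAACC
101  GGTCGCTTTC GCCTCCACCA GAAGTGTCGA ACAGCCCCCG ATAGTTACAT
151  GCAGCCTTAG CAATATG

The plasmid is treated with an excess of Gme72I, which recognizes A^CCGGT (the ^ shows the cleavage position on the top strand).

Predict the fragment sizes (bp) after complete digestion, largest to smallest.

Gme72I sites (ACCGGT) start at positions 26, 46, 64, 82, 98.
Gme72I cuts after the first base of each site, so after positions 26, 46, 64, 82, 98.
Circular molecule, 5 cuts → 5 fragments:
  27–46 → 20 bp
  47–64 → 18 bp
  65–82 → 18 bp
  83–98 → 16 bp
  99–167 then 1–26 → 69 + 26 = 95 bp
Sorted largest to smallest: 95, 20, 18, 18, 16 bp.

95, 20, 18, 18, 16 bp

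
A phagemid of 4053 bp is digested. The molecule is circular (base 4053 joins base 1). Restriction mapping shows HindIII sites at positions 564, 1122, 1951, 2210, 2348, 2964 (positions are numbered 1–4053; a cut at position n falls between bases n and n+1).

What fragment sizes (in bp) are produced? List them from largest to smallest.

1653, 829, 616, 558, 259, 138 bp

Circular molecule, 6 cuts → 6 fragments:
  1122 − 564 = 558 bp
  1951 − 1122 = 829 bp
  2210 − 1951 = 259 bp
  2348 − 2210 = 138 bp
  2964 − 2348 = 616 bp
  wrap: 4053 − 2964 + 564 = 1653 bp
Sorted largest to smallest: 1653, 829, 616, 558, 259, 138 bp.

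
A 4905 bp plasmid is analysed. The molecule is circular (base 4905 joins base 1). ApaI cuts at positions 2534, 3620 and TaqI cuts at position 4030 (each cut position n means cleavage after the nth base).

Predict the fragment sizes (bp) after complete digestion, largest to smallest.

3409, 1086, 410 bp

Combined cut positions (sorted): 2534, 3620, 4030.
Circular molecule, 3 cuts → 3 fragments:
  3620 − 2534 = 1086 bp
  4030 − 3620 = 410 bp
  wrap: 4905 − 4030 + 2534 = 3409 bp
Sorted largest to smallest: 3409, 1086, 410 bp.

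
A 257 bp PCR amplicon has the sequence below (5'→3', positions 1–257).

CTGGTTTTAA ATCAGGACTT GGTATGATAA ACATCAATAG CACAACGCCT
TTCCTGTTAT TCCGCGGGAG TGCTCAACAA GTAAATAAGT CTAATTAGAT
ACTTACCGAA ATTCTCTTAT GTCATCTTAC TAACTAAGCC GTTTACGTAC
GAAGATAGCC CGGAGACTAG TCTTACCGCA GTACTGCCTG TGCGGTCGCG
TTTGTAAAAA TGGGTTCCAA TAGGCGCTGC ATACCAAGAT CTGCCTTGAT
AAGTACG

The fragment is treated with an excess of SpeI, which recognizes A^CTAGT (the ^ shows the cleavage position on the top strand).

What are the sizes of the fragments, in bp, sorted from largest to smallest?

The SpeI site (ACTAGT) starts at position 166.
SpeI cuts after the first base of each site, so after position 166.
Linear molecule, 1 cut → 2 fragments:
  1–166 → 166 bp
  167–257 → 91 bp
Sorted largest to smallest: 166, 91 bp.

166, 91 bp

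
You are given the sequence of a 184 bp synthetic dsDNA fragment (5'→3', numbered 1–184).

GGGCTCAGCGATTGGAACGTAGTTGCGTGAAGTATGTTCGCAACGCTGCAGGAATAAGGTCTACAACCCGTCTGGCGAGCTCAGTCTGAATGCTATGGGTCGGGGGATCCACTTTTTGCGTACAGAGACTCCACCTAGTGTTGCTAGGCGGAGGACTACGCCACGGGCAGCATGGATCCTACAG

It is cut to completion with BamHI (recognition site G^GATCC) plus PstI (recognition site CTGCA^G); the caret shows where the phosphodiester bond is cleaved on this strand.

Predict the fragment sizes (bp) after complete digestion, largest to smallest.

BamHI sites (GGATCC) start at positions 105, 174.
BamHI cuts after the first base of each site, so after positions 105, 174.
The PstI site (CTGCAG) starts at position 46.
PstI cuts after base 5 of each site (before the last base), so after position 50.
Combined cut positions: 50, 105, 174.
Linear molecule, 3 cuts → 4 fragments:
  1–50 → 50 bp
  51–105 → 55 bp
  106–174 → 69 bp
  175–184 → 10 bp
Sorted largest to smallest: 69, 55, 50, 10 bp.

69, 55, 50, 10 bp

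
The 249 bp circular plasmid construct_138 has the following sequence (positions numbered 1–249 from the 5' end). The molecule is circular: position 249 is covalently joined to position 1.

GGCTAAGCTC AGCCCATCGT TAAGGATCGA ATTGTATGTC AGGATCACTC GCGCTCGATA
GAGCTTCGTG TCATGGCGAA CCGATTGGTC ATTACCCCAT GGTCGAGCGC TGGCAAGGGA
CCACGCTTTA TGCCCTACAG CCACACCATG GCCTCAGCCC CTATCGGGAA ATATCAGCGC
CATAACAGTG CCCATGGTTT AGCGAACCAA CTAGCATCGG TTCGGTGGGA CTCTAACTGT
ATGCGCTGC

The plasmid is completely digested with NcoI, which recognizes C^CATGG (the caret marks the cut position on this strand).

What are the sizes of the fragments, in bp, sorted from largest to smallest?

NcoI sites (CCATGG) start at positions 97, 146, 192.
NcoI cuts after the first base of each site, so after positions 97, 146, 192.
Circular molecule, 3 cuts → 3 fragments:
  98–146 → 49 bp
  147–192 → 46 bp
  193–249 then 1–97 → 57 + 97 = 154 bp
Sorted largest to smallest: 154, 49, 46 bp.

154, 49, 46 bp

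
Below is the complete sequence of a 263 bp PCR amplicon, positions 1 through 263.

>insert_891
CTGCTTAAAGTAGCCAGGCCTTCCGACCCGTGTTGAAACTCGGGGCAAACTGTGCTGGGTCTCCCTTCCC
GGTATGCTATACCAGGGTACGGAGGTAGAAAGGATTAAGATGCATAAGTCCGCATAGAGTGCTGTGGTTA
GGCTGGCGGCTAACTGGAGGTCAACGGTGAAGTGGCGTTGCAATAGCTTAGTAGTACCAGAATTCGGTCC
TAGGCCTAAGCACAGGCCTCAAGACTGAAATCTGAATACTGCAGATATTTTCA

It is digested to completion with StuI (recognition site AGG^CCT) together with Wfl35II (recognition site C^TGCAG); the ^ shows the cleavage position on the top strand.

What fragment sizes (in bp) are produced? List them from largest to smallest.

196, 23, 18, 14, 12 bp

StuI sites (AGGCCT) start at positions 16, 212, 224.
StuI cuts after base 3 of each site, so after positions 18, 214, 226.
The Wfl35II site (CTGCAG) starts at position 249.
Wfl35II cuts after the first base of each site, so after position 249.
Combined cut positions: 18, 214, 226, 249.
Linear molecule, 4 cuts → 5 fragments:
  1–18 → 18 bp
  19–214 → 196 bp
  215–226 → 12 bp
  227–249 → 23 bp
  250–263 → 14 bp
Sorted largest to smallest: 196, 23, 18, 14, 12 bp.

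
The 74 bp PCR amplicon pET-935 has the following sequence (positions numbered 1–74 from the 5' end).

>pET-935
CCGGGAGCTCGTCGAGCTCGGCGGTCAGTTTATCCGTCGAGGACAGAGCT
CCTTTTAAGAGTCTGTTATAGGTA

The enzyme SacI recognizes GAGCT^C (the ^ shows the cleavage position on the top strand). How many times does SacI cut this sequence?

GAGCTC occurs starting at positions 5, 14, 46.
SacI cuts at 3 sites.

3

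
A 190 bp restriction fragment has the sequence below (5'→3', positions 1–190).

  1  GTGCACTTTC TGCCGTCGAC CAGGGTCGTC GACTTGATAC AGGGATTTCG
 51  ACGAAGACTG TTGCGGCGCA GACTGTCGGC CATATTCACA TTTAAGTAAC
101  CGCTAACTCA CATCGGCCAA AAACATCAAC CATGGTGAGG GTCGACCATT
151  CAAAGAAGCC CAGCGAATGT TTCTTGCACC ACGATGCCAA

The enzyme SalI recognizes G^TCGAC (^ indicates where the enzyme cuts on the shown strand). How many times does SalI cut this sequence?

GTCGAC occurs starting at positions 15, 28, 141.
SalI cuts at 3 sites.

3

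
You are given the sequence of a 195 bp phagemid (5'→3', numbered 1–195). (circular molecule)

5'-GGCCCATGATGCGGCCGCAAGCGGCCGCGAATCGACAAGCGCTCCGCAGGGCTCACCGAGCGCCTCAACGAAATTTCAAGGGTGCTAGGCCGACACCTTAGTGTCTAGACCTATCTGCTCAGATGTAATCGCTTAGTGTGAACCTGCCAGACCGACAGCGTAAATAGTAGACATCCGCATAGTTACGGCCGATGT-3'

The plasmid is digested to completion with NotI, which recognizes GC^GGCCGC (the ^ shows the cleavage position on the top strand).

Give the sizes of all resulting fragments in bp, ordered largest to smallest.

NotI sites (GCGGCCGC) start at positions 11, 21.
NotI cuts after base 2 of each site, so after positions 12, 22.
Circular molecule, 2 cuts → 2 fragments:
  13–22 → 10 bp
  23–195 then 1–12 → 173 + 12 = 185 bp
Sorted largest to smallest: 185, 10 bp.

185, 10 bp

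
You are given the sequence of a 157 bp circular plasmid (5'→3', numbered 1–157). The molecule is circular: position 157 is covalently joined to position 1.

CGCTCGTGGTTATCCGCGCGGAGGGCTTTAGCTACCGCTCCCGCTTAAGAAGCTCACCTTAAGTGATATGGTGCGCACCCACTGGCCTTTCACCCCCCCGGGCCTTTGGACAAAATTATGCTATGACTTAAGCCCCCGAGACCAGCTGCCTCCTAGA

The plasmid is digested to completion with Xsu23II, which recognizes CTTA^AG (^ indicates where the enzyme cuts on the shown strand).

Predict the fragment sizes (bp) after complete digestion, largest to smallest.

Xsu23II sites (CTTAAG) start at positions 44, 58, 127.
Xsu23II cuts after base 4 of each site, so after positions 47, 61, 130.
Circular molecule, 3 cuts → 3 fragments:
  48–61 → 14 bp
  62–130 → 69 bp
  131–157 then 1–47 → 27 + 47 = 74 bp
Sorted largest to smallest: 74, 69, 14 bp.

74, 69, 14 bp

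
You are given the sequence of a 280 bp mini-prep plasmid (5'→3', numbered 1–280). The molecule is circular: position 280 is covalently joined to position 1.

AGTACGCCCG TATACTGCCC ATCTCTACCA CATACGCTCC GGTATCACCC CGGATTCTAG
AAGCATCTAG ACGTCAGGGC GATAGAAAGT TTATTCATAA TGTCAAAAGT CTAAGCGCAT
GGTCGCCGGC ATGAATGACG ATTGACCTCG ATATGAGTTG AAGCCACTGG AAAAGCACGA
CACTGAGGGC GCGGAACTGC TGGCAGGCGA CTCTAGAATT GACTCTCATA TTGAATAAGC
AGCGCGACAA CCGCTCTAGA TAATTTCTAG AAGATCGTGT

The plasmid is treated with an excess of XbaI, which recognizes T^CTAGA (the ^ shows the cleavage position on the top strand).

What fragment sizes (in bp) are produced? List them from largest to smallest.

146, 70, 43, 11, 10 bp

XbaI sites (TCTAGA) start at positions 56, 66, 212, 255, 266.
XbaI cuts after the first base of each site, so after positions 56, 66, 212, 255, 266.
Circular molecule, 5 cuts → 5 fragments:
  57–66 → 10 bp
  67–212 → 146 bp
  213–255 → 43 bp
  256–266 → 11 bp
  267–280 then 1–56 → 14 + 56 = 70 bp
Sorted largest to smallest: 146, 70, 43, 11, 10 bp.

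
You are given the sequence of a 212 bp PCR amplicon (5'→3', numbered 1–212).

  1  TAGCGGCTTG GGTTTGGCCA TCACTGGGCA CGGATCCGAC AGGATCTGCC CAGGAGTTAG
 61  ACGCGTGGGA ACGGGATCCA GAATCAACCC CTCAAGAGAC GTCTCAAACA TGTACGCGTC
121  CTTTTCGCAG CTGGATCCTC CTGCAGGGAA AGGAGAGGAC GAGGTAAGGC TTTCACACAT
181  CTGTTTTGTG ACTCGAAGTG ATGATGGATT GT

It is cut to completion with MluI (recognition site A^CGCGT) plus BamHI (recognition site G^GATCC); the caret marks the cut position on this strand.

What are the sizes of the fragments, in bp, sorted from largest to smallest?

79, 40, 32, 29, 19, 13 bp

MluI sites (ACGCGT) start at positions 61, 114.
MluI cuts after the first base of each site, so after positions 61, 114.
BamHI sites (GGATCC) start at positions 32, 74, 133.
BamHI cuts after the first base of each site, so after positions 32, 74, 133.
Combined cut positions: 32, 61, 74, 114, 133.
Linear molecule, 5 cuts → 6 fragments:
  1–32 → 32 bp
  33–61 → 29 bp
  62–74 → 13 bp
  75–114 → 40 bp
  115–133 → 19 bp
  134–212 → 79 bp
Sorted largest to smallest: 79, 40, 32, 29, 19, 13 bp.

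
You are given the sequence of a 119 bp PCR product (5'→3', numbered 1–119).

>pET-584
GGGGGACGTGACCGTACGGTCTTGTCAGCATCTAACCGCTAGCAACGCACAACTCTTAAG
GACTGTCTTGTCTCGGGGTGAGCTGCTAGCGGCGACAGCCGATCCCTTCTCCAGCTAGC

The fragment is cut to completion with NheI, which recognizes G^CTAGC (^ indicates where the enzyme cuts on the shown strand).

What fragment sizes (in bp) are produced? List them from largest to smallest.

47, 38, 29, 5 bp

NheI sites (GCTAGC) start at positions 38, 85, 114.
NheI cuts after the first base of each site, so after positions 38, 85, 114.
Linear molecule, 3 cuts → 4 fragments:
  1–38 → 38 bp
  39–85 → 47 bp
  86–114 → 29 bp
  115–119 → 5 bp
Sorted largest to smallest: 47, 38, 29, 5 bp.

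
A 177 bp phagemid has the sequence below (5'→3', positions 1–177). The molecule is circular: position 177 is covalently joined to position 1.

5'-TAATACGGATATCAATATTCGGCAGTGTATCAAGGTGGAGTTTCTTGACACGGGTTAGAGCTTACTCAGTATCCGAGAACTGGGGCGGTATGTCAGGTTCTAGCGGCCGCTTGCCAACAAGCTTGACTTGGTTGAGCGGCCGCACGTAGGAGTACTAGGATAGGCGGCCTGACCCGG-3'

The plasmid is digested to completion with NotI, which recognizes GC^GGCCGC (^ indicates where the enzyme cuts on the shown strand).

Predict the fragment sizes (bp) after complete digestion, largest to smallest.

NotI sites (GCGGCCGC) start at positions 103, 136.
NotI cuts after base 2 of each site, so after positions 104, 137.
Circular molecule, 2 cuts → 2 fragments:
  105–137 → 33 bp
  138–177 then 1–104 → 40 + 104 = 144 bp
Sorted largest to smallest: 144, 33 bp.

144, 33 bp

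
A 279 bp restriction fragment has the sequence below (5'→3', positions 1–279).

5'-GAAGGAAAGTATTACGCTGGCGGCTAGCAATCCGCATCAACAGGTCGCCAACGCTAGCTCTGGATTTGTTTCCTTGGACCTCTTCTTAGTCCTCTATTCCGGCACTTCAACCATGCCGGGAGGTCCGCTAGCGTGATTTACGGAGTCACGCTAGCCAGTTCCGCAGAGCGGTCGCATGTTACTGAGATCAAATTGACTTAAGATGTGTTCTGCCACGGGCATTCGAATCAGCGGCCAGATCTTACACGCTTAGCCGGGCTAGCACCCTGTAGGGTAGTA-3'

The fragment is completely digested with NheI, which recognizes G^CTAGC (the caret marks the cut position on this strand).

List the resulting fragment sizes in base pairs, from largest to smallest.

108, 74, 30, 23, 23, 21 bp

NheI sites (GCTAGC) start at positions 23, 53, 127, 150, 258.
NheI cuts after the first base of each site, so after positions 23, 53, 127, 150, 258.
Linear molecule, 5 cuts → 6 fragments:
  1–23 → 23 bp
  24–53 → 30 bp
  54–127 → 74 bp
  128–150 → 23 bp
  151–258 → 108 bp
  259–279 → 21 bp
Sorted largest to smallest: 108, 74, 30, 23, 23, 21 bp.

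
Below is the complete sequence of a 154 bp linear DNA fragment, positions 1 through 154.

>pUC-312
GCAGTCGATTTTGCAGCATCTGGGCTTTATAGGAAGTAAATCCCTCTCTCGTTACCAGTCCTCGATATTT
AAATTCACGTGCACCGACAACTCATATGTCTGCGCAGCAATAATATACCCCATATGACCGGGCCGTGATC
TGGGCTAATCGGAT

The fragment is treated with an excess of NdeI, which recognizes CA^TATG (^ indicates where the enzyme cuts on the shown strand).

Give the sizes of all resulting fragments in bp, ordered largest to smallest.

NdeI sites (CATATG) start at positions 93, 121.
NdeI cuts after base 2 of each site, so after positions 94, 122.
Linear molecule, 2 cuts → 3 fragments:
  1–94 → 94 bp
  95–122 → 28 bp
  123–154 → 32 bp
Sorted largest to smallest: 94, 32, 28 bp.

94, 32, 28 bp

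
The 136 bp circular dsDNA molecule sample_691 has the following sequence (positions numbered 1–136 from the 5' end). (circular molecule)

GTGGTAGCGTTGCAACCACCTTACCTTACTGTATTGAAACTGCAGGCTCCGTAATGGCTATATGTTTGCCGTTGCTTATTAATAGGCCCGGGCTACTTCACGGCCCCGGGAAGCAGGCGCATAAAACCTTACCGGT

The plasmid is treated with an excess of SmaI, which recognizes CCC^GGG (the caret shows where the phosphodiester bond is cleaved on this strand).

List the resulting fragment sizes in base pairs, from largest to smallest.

118, 18 bp

SmaI sites (CCCGGG) start at positions 87, 105.
SmaI cuts after base 3 of each site, so after positions 89, 107.
Circular molecule, 2 cuts → 2 fragments:
  90–107 → 18 bp
  108–136 then 1–89 → 29 + 89 = 118 bp
Sorted largest to smallest: 118, 18 bp.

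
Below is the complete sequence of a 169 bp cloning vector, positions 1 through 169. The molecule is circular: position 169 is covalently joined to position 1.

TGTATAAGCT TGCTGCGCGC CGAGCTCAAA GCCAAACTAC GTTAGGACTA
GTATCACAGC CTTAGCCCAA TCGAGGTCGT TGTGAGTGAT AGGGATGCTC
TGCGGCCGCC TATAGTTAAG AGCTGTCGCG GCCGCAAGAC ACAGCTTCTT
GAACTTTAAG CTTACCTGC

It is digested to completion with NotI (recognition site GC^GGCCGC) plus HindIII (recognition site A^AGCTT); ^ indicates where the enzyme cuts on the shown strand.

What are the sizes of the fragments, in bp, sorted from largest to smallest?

97, 29, 26, 17 bp

NotI sites (GCGGCCGC) start at positions 102, 128.
NotI cuts after base 2 of each site, so after positions 103, 129.
HindIII sites (AAGCTT) start at positions 6, 158.
HindIII cuts after the first base of each site, so after positions 6, 158.
Combined cut positions: 6, 103, 129, 158.
Circular molecule, 4 cuts → 4 fragments:
  7–103 → 97 bp
  104–129 → 26 bp
  130–158 → 29 bp
  159–169 then 1–6 → 11 + 6 = 17 bp
Sorted largest to smallest: 97, 29, 26, 17 bp.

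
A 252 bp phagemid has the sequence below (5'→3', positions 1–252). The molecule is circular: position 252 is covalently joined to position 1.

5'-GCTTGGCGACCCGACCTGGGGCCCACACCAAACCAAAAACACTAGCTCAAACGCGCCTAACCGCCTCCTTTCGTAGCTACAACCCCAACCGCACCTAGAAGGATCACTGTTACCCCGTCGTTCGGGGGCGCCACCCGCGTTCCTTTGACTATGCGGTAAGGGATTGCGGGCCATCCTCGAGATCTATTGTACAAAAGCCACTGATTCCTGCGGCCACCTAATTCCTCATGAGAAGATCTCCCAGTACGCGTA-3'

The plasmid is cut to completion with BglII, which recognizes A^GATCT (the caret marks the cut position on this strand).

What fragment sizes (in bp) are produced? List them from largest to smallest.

BglII sites (AGATCT) start at positions 180, 234.
BglII cuts after the first base of each site, so after positions 180, 234.
Circular molecule, 2 cuts → 2 fragments:
  181–234 → 54 bp
  235–252 then 1–180 → 18 + 180 = 198 bp
Sorted largest to smallest: 198, 54 bp.

198, 54 bp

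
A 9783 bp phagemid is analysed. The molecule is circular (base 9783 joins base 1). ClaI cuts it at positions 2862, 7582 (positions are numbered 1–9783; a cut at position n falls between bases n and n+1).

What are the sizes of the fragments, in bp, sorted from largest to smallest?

5063, 4720 bp

Circular molecule, 2 cuts → 2 fragments:
  7582 − 2862 = 4720 bp
  wrap: 9783 − 7582 + 2862 = 5063 bp
Sorted largest to smallest: 5063, 4720 bp.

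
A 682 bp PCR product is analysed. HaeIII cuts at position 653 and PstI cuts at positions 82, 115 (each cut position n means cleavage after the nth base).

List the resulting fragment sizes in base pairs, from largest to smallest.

538, 82, 33, 29 bp

Combined cut positions (sorted): 82, 115, 653.
Linear molecule, 3 cuts → 4 fragments:
  82 − 0 = 82 bp
  115 − 82 = 33 bp
  653 − 115 = 538 bp
  682 − 653 = 29 bp
Sorted largest to smallest: 538, 82, 33, 29 bp.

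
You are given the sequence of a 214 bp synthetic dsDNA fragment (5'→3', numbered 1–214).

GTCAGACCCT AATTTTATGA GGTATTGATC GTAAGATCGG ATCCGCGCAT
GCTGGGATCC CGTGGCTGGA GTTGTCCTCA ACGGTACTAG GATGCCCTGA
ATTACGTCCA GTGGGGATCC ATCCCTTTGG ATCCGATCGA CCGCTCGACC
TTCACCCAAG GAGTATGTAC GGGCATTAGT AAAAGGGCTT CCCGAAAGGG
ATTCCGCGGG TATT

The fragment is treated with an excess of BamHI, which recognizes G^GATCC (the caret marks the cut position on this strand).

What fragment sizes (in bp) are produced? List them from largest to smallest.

BamHI sites (GGATCC) start at positions 39, 55, 115, 129.
BamHI cuts after the first base of each site, so after positions 39, 55, 115, 129.
Linear molecule, 4 cuts → 5 fragments:
  1–39 → 39 bp
  40–55 → 16 bp
  56–115 → 60 bp
  116–129 → 14 bp
  130–214 → 85 bp
Sorted largest to smallest: 85, 60, 39, 16, 14 bp.

85, 60, 39, 16, 14 bp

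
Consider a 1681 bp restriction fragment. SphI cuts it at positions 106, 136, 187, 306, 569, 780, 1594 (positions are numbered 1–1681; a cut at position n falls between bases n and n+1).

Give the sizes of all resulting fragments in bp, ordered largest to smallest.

Linear molecule, 7 cuts → 8 fragments:
  106 − 0 = 106 bp
  136 − 106 = 30 bp
  187 − 136 = 51 bp
  306 − 187 = 119 bp
  569 − 306 = 263 bp
  780 − 569 = 211 bp
  1594 − 780 = 814 bp
  1681 − 1594 = 87 bp
Sorted largest to smallest: 814, 263, 211, 119, 106, 87, 51, 30 bp.

814, 263, 211, 119, 106, 87, 51, 30 bp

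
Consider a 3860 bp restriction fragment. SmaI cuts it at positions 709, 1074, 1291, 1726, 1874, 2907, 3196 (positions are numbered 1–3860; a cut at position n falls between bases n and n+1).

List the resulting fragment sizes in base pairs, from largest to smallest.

Linear molecule, 7 cuts → 8 fragments:
  709 − 0 = 709 bp
  1074 − 709 = 365 bp
  1291 − 1074 = 217 bp
  1726 − 1291 = 435 bp
  1874 − 1726 = 148 bp
  2907 − 1874 = 1033 bp
  3196 − 2907 = 289 bp
  3860 − 3196 = 664 bp
Sorted largest to smallest: 1033, 709, 664, 435, 365, 289, 217, 148 bp.

1033, 709, 664, 435, 365, 289, 217, 148 bp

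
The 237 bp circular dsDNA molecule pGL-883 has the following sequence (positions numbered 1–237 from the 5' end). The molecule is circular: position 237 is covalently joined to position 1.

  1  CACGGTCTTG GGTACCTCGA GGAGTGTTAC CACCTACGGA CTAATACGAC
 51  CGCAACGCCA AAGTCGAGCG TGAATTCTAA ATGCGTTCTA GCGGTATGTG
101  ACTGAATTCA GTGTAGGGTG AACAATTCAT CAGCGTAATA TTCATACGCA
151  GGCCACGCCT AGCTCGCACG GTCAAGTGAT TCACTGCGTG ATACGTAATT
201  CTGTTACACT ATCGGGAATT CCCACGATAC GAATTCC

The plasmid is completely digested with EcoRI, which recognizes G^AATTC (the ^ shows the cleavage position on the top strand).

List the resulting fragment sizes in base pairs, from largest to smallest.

EcoRI sites (GAATTC) start at positions 72, 104, 216, 231.
EcoRI cuts after the first base of each site, so after positions 72, 104, 216, 231.
Circular molecule, 4 cuts → 4 fragments:
  73–104 → 32 bp
  105–216 → 112 bp
  217–231 → 15 bp
  232–237 then 1–72 → 6 + 72 = 78 bp
Sorted largest to smallest: 112, 78, 32, 15 bp.

112, 78, 32, 15 bp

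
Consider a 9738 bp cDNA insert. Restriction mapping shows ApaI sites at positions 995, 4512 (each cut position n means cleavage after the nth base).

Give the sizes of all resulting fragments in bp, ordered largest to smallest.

5226, 3517, 995 bp

Linear molecule, 2 cuts → 3 fragments:
  995 − 0 = 995 bp
  4512 − 995 = 3517 bp
  9738 − 4512 = 5226 bp
Sorted largest to smallest: 5226, 3517, 995 bp.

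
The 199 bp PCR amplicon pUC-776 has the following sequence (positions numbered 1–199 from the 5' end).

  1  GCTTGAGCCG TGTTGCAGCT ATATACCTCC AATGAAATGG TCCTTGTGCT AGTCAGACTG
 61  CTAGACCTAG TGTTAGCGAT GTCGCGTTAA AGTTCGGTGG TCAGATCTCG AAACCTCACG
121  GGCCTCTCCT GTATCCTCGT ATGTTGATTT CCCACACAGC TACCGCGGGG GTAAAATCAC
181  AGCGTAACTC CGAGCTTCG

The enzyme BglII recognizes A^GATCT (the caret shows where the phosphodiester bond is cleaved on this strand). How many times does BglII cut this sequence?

AGATCT occurs starting at position 103.
BglII cuts at 1 site.

1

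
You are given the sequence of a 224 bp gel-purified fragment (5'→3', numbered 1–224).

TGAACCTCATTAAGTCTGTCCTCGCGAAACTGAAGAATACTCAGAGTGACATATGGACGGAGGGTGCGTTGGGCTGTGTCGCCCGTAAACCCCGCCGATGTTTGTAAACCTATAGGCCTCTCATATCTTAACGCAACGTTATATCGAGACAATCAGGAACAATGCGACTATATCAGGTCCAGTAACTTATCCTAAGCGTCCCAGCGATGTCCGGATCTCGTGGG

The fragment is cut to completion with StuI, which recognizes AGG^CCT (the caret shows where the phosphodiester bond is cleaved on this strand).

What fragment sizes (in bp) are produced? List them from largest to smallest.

The StuI site (AGGCCT) starts at position 114.
StuI cuts after base 3 of each site, so after position 116.
Linear molecule, 1 cut → 2 fragments:
  1–116 → 116 bp
  117–224 → 108 bp
Sorted largest to smallest: 116, 108 bp.

116, 108 bp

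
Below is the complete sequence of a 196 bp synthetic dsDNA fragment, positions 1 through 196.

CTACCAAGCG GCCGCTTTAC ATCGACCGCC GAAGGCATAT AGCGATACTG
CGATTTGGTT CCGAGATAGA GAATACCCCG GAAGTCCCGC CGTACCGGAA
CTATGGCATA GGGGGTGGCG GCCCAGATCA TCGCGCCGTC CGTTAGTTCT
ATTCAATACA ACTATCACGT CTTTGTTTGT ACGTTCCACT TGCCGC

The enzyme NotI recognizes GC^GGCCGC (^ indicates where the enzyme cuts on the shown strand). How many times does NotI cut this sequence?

1

GCGGCCGC occurs starting at position 8.
NotI cuts at 1 site.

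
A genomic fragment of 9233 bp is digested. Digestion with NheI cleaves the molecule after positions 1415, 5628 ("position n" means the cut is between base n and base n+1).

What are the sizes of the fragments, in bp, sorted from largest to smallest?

4213, 3605, 1415 bp

Linear molecule, 2 cuts → 3 fragments:
  1415 − 0 = 1415 bp
  5628 − 1415 = 4213 bp
  9233 − 5628 = 3605 bp
Sorted largest to smallest: 4213, 3605, 1415 bp.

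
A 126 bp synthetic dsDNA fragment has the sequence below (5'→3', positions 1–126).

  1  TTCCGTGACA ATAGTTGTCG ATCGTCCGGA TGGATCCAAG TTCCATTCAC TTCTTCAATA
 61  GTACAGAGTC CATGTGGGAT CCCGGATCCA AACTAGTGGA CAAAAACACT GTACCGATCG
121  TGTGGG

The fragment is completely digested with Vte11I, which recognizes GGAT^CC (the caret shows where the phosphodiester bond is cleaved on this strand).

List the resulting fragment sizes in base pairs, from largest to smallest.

Vte11I sites (GGATCC) start at positions 32, 77, 84.
Vte11I cuts after base 4 of each site, so after positions 35, 80, 87.
Linear molecule, 3 cuts → 4 fragments:
  1–35 → 35 bp
  36–80 → 45 bp
  81–87 → 7 bp
  88–126 → 39 bp
Sorted largest to smallest: 45, 39, 35, 7 bp.

45, 39, 35, 7 bp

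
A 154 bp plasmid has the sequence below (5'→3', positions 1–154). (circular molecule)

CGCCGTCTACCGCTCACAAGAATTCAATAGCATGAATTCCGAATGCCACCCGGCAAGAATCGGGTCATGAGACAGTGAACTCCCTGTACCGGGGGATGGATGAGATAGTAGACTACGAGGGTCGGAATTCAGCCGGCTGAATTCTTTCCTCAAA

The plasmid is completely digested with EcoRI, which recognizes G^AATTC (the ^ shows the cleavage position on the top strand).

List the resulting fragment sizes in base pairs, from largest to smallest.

91, 35, 14, 14 bp

EcoRI sites (GAATTC) start at positions 20, 34, 125, 139.
EcoRI cuts after the first base of each site, so after positions 20, 34, 125, 139.
Circular molecule, 4 cuts → 4 fragments:
  21–34 → 14 bp
  35–125 → 91 bp
  126–139 → 14 bp
  140–154 then 1–20 → 15 + 20 = 35 bp
Sorted largest to smallest: 91, 35, 14, 14 bp.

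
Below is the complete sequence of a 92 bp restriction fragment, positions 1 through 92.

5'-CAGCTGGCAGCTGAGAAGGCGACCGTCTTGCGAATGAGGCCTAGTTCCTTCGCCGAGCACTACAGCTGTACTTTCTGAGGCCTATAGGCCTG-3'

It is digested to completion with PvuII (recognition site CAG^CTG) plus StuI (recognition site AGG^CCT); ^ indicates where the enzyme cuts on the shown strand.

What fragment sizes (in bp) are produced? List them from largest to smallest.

29, 26, 15, 8, 7, 4, 3 bp

PvuII sites (CAGCTG) start at positions 1, 8, 63.
PvuII cuts after base 3 of each site, so after positions 3, 10, 65.
StuI sites (AGGCCT) start at positions 37, 78, 86.
StuI cuts after base 3 of each site, so after positions 39, 80, 88.
Combined cut positions: 3, 10, 39, 65, 80, 88.
Linear molecule, 6 cuts → 7 fragments:
  1–3 → 3 bp
  4–10 → 7 bp
  11–39 → 29 bp
  40–65 → 26 bp
  66–80 → 15 bp
  81–88 → 8 bp
  89–92 → 4 bp
Sorted largest to smallest: 29, 26, 15, 8, 7, 4, 3 bp.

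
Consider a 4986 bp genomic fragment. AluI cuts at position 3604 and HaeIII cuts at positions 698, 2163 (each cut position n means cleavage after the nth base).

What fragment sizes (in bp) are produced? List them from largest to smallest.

1465, 1441, 1382, 698 bp

Combined cut positions (sorted): 698, 2163, 3604.
Linear molecule, 3 cuts → 4 fragments:
  698 − 0 = 698 bp
  2163 − 698 = 1465 bp
  3604 − 2163 = 1441 bp
  4986 − 3604 = 1382 bp
Sorted largest to smallest: 1465, 1441, 1382, 698 bp.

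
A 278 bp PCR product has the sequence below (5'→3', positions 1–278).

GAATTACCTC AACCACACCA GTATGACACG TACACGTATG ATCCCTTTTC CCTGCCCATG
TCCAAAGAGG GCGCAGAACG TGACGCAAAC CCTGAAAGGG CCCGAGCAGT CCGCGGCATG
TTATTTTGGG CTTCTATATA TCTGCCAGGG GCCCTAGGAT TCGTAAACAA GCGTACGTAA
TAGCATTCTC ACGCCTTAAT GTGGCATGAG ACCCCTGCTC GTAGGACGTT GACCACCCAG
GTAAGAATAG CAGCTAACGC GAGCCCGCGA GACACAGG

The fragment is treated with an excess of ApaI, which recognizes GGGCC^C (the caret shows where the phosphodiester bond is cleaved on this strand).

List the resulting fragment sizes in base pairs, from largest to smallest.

125, 102, 51 bp

ApaI sites (GGGCCC) start at positions 98, 149.
ApaI cuts after base 5 of each site (before the last base), so after positions 102, 153.
Linear molecule, 2 cuts → 3 fragments:
  1–102 → 102 bp
  103–153 → 51 bp
  154–278 → 125 bp
Sorted largest to smallest: 125, 102, 51 bp.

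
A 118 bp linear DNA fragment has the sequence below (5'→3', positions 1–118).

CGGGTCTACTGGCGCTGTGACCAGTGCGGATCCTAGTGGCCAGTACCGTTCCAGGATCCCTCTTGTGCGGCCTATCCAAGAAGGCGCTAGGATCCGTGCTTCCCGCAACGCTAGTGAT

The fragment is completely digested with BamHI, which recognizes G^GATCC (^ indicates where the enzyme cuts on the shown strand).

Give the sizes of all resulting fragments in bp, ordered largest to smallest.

BamHI sites (GGATCC) start at positions 28, 54, 90.
BamHI cuts after the first base of each site, so after positions 28, 54, 90.
Linear molecule, 3 cuts → 4 fragments:
  1–28 → 28 bp
  29–54 → 26 bp
  55–90 → 36 bp
  91–118 → 28 bp
Sorted largest to smallest: 36, 28, 28, 26 bp.

36, 28, 28, 26 bp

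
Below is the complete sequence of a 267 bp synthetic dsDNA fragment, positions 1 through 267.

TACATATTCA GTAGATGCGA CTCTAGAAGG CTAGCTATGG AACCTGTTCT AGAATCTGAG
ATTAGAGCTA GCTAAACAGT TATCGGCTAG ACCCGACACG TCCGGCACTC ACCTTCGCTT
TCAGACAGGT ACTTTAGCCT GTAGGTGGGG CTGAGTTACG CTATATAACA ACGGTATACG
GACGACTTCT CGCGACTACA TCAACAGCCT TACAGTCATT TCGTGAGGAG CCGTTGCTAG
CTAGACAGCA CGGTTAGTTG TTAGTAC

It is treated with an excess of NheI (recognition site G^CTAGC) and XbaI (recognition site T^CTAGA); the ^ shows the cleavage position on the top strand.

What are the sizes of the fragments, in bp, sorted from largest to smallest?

169, 31, 22, 19, 18, 8 bp

NheI sites (GCTAGC) start at positions 30, 67, 236.
NheI cuts after the first base of each site, so after positions 30, 67, 236.
XbaI sites (TCTAGA) start at positions 22, 48.
XbaI cuts after the first base of each site, so after positions 22, 48.
Combined cut positions: 22, 30, 48, 67, 236.
Linear molecule, 5 cuts → 6 fragments:
  1–22 → 22 bp
  23–30 → 8 bp
  31–48 → 18 bp
  49–67 → 19 bp
  68–236 → 169 bp
  237–267 → 31 bp
Sorted largest to smallest: 169, 31, 22, 19, 18, 8 bp.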